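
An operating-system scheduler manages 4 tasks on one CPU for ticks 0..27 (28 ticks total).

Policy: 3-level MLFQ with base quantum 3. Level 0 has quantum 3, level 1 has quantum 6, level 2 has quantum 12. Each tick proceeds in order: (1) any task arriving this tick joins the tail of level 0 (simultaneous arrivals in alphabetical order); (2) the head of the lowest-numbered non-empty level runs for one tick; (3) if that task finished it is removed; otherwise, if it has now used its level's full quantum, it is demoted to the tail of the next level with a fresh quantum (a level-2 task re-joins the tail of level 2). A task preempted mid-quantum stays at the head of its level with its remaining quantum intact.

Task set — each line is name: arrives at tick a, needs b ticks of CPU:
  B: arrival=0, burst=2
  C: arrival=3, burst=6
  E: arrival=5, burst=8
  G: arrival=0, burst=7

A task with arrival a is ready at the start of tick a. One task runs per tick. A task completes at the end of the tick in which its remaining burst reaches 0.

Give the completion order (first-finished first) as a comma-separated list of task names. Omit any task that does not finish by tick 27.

t=0: L0/L1/L2 = BG/-/- → run B
t=1: L0/L1/L2 = BG/-/- → run B
t=2: L0/L1/L2 = G/-/- → run G
t=3: L0/L1/L2 = GC/-/- → run G
t=4: L0/L1/L2 = GC/-/- → run G
t=5: L0/L1/L2 = CE/G/- → run C
t=6: L0/L1/L2 = CE/G/- → run C
t=7: L0/L1/L2 = CE/G/- → run C
t=8: L0/L1/L2 = E/GC/- → run E
t=9: L0/L1/L2 = E/GC/- → run E
t=10: L0/L1/L2 = E/GC/- → run E
t=11: L0/L1/L2 = -/GCE/- → run G
t=12: L0/L1/L2 = -/GCE/- → run G
t=13: L0/L1/L2 = -/GCE/- → run G
t=14: L0/L1/L2 = -/GCE/- → run G
t=15: L0/L1/L2 = -/CE/- → run C
t=16: L0/L1/L2 = -/CE/- → run C
t=17: L0/L1/L2 = -/CE/- → run C
t=18: L0/L1/L2 = -/E/- → run E
t=19: L0/L1/L2 = -/E/- → run E
t=20: L0/L1/L2 = -/E/- → run E
t=21: L0/L1/L2 = -/E/- → run E
t=22: L0/L1/L2 = -/E/- → run E
t=23: (idle)
t=24: (idle)
t=25: (idle)
t=26: (idle)
t=27: (idle)

completion order = B, G, C, E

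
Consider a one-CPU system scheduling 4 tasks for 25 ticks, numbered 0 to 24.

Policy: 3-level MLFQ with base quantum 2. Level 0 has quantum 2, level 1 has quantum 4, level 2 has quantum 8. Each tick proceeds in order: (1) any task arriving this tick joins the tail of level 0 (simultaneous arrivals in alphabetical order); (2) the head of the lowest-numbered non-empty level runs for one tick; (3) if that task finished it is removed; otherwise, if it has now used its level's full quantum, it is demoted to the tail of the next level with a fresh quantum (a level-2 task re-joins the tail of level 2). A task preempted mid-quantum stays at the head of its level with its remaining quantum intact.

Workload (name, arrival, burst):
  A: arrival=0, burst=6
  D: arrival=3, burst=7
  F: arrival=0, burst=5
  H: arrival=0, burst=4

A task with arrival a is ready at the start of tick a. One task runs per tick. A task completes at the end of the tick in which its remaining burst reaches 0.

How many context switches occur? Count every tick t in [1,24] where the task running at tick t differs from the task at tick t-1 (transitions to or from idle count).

t=0: L0/L1/L2 = AFH/-/- → run A
t=1: L0/L1/L2 = AFH/-/- → run A
t=2: L0/L1/L2 = FH/A/- → run F
t=3: L0/L1/L2 = FHD/A/- → run F
t=4: L0/L1/L2 = HD/AF/- → run H
t=5: L0/L1/L2 = HD/AF/- → run H
t=6: L0/L1/L2 = D/AFH/- → run D
t=7: L0/L1/L2 = D/AFH/- → run D
t=8: L0/L1/L2 = -/AFHD/- → run A
t=9: L0/L1/L2 = -/AFHD/- → run A
t=10: L0/L1/L2 = -/AFHD/- → run A
t=11: L0/L1/L2 = -/AFHD/- → run A
t=12: L0/L1/L2 = -/FHD/- → run F
t=13: L0/L1/L2 = -/FHD/- → run F
t=14: L0/L1/L2 = -/FHD/- → run F
t=15: L0/L1/L2 = -/HD/- → run H
t=16: L0/L1/L2 = -/HD/- → run H
t=17: L0/L1/L2 = -/D/- → run D
t=18: L0/L1/L2 = -/D/- → run D
t=19: L0/L1/L2 = -/D/- → run D
t=20: L0/L1/L2 = -/D/- → run D
t=21: L0/L1/L2 = -/-/D → run D
t=22: (idle)
t=23: (idle)
t=24: (idle)

context switches = 8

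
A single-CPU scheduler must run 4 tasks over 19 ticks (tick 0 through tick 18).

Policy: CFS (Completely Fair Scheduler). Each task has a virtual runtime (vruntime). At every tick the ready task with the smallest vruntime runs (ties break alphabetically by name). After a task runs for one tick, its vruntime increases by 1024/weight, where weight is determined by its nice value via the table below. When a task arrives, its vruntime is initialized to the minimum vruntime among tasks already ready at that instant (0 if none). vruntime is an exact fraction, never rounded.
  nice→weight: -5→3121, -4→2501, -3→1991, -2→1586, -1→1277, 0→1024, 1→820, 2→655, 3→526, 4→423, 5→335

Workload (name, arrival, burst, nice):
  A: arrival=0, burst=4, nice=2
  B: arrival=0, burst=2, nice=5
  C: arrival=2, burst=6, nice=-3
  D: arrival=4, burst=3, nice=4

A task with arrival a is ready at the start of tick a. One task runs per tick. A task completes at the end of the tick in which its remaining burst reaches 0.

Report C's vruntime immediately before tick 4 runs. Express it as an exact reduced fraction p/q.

t=0: vr[A=0 B=0] → run A
t=1: vr[A=1024/655 B=0] → run B
t=2: vr[A=1024/655 B=1024/335 C=1024/655] → run A
t=3: vr[A=2048/655 B=1024/335 C=1024/655] → run C
t=4: vr[A=2048/655 B=1024/335 C=2709504/1304105 D=2709504/1304105] → run C
t=5: vr[A=2048/655 B=1024/335 C=3380224/1304105 D=2709504/1304105] → run D
t=6: vr[A=2048/655 B=1024/335 C=3380224/1304105 D=2481523712/551636415] → run C
t=7: vr[A=2048/655 B=1024/335 C=4050944/1304105 D=2481523712/551636415] → run B
t=8: vr[A=2048/655 C=4050944/1304105 D=2481523712/551636415] → run C
t=9: vr[A=2048/655 C=4721664/1304105 D=2481523712/551636415] → run A
t=10: vr[A=3072/655 C=4721664/1304105 D=2481523712/551636415] → run C
t=11: vr[A=3072/655 C=5392384/1304105 D=2481523712/551636415] → run C
t=12: vr[A=3072/655 D=2481523712/551636415] → run D
t=13: vr[A=3072/655 D=3816927232/551636415] → run A
t=14: vr[D=3816927232/551636415] → run D
t=15: (idle)
t=16: (idle)
t=17: (idle)
t=18: (idle)

vruntime(C, start of tick 4) = 2709504/1304105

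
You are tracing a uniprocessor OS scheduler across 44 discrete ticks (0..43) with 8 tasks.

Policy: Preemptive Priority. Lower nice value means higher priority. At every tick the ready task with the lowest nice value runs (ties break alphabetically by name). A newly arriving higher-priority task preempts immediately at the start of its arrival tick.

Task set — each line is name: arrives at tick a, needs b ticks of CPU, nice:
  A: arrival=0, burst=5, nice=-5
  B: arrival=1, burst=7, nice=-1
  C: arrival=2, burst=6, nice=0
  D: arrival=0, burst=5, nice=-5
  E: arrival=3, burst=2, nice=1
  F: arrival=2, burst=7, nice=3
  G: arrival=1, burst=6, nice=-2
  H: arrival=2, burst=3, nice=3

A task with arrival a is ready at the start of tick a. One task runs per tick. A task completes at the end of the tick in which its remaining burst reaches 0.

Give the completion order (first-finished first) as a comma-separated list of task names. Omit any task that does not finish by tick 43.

t=0: ready={A,D} → run A
t=1: ready={A,B,D,G} → run A
t=2: ready={A,B,C,D,F,G,H} → run A
t=3: ready={A,B,C,D,E,F,G,H} → run A
t=4: ready={A,B,C,D,E,F,G,H} → run A
t=5: ready={B,C,D,E,F,G,H} → run D
t=6: ready={B,C,D,E,F,G,H} → run D
t=7: ready={B,C,D,E,F,G,H} → run D
t=8: ready={B,C,D,E,F,G,H} → run D
t=9: ready={B,C,D,E,F,G,H} → run D
t=10: ready={B,C,E,F,G,H} → run G
t=11: ready={B,C,E,F,G,H} → run G
t=12: ready={B,C,E,F,G,H} → run G
t=13: ready={B,C,E,F,G,H} → run G
t=14: ready={B,C,E,F,G,H} → run G
t=15: ready={B,C,E,F,G,H} → run G
t=16: ready={B,C,E,F,H} → run B
t=17: ready={B,C,E,F,H} → run B
t=18: ready={B,C,E,F,H} → run B
t=19: ready={B,C,E,F,H} → run B
t=20: ready={B,C,E,F,H} → run B
t=21: ready={B,C,E,F,H} → run B
t=22: ready={B,C,E,F,H} → run B
t=23: ready={C,E,F,H} → run C
t=24: ready={C,E,F,H} → run C
t=25: ready={C,E,F,H} → run C
t=26: ready={C,E,F,H} → run C
t=27: ready={C,E,F,H} → run C
t=28: ready={C,E,F,H} → run C
t=29: ready={E,F,H} → run E
t=30: ready={E,F,H} → run E
t=31: ready={F,H} → run F
t=32: ready={F,H} → run F
t=33: ready={F,H} → run F
t=34: ready={F,H} → run F
t=35: ready={F,H} → run F
t=36: ready={F,H} → run F
t=37: ready={F,H} → run F
t=38: ready={H} → run H
t=39: ready={H} → run H
t=40: ready={H} → run H
t=41: (idle)
t=42: (idle)
t=43: (idle)

completion order = A, D, G, B, C, E, F, H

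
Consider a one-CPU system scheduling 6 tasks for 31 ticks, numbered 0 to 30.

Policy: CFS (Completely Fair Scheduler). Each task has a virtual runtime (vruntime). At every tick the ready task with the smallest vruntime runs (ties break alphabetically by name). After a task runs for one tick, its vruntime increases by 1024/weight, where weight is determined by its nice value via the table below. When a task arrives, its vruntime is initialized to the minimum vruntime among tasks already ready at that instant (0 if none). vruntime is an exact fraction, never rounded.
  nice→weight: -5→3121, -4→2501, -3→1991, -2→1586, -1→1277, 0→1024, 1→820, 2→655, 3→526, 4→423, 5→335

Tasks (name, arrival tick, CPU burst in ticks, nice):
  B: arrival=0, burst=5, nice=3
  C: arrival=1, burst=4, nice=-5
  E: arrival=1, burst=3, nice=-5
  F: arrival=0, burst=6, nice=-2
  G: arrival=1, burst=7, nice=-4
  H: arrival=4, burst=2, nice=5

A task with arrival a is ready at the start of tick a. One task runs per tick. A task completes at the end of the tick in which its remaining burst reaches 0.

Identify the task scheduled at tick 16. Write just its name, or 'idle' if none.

running at tick 16 = G

t=0: vr[B=0 F=0] → run B
t=1: vr[B=512/263 C=0 E=0 F=0 G=0] → run C
t=2: vr[B=512/263 C=1024/3121 E=0 F=0 G=0] → run E
t=3: vr[B=512/263 C=1024/3121 E=1024/3121 F=0 G=0] → run F
t=4: vr[B=512/263 C=1024/3121 E=1024/3121 F=512/793 G=0 H=0] → run G
t=5: vr[B=512/263 C=1024/3121 E=1024/3121 F=512/793 G=1024/2501 H=0] → run H
t=6: vr[B=512/263 C=1024/3121 E=1024/3121 F=512/793 G=1024/2501 H=1024/335] → run C
t=7: vr[B=512/263 C=2048/3121 E=1024/3121 F=512/793 G=1024/2501 H=1024/335] → run E
t=8: vr[B=512/263 C=2048/3121 E=2048/3121 F=512/793 G=1024/2501 H=1024/335] → run G
t=9: vr[B=512/263 C=2048/3121 E=2048/3121 F=512/793 G=2048/2501 H=1024/335] → run F
t=10: vr[B=512/263 C=2048/3121 E=2048/3121 F=1024/793 G=2048/2501 H=1024/335] → run C
t=11: vr[B=512/263 C=3072/3121 E=2048/3121 F=1024/793 G=2048/2501 H=1024/335] → run E
t=12: vr[B=512/263 C=3072/3121 F=1024/793 G=2048/2501 H=1024/335] → run G
t=13: vr[B=512/263 C=3072/3121 F=1024/793 G=3072/2501 H=1024/335] → run C
t=14: vr[B=512/263 F=1024/793 G=3072/2501 H=1024/335] → run G
t=15: vr[B=512/263 F=1024/793 G=4096/2501 H=1024/335] → run F
t=16: vr[B=512/263 F=1536/793 G=4096/2501 H=1024/335] → run G
t=17: vr[B=512/263 F=1536/793 G=5120/2501 H=1024/335] → run F
t=18: vr[B=512/263 F=2048/793 G=5120/2501 H=1024/335] → run B
t=19: vr[B=1024/263 F=2048/793 G=5120/2501 H=1024/335] → run G
t=20: vr[B=1024/263 F=2048/793 G=6144/2501 H=1024/335] → run G
t=21: vr[B=1024/263 F=2048/793 H=1024/335] → run F
t=22: vr[B=1024/263 F=2560/793 H=1024/335] → run H
t=23: vr[B=1024/263 F=2560/793] → run F
t=24: vr[B=1024/263] → run B
t=25: vr[B=1536/263] → run B
t=26: vr[B=2048/263] → run B
t=27: (idle)
t=28: (idle)
t=29: (idle)
t=30: (idle)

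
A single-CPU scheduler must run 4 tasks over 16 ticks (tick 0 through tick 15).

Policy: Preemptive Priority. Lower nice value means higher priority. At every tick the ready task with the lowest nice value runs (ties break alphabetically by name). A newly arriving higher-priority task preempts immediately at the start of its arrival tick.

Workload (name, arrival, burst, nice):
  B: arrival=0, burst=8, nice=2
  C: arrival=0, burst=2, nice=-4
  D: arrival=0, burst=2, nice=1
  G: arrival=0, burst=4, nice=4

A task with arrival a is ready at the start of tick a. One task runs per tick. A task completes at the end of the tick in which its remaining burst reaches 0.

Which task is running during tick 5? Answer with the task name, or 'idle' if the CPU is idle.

t=0: ready={B,C,D,G} → run C
t=1: ready={B,C,D,G} → run C
t=2: ready={B,D,G} → run D
t=3: ready={B,D,G} → run D
t=4: ready={B,G} → run B
t=5: ready={B,G} → run B
t=6: ready={B,G} → run B
t=7: ready={B,G} → run B
t=8: ready={B,G} → run B
t=9: ready={B,G} → run B
t=10: ready={B,G} → run B
t=11: ready={B,G} → run B
t=12: ready={G} → run G
t=13: ready={G} → run G
t=14: ready={G} → run G
t=15: ready={G} → run G

running at tick 5 = B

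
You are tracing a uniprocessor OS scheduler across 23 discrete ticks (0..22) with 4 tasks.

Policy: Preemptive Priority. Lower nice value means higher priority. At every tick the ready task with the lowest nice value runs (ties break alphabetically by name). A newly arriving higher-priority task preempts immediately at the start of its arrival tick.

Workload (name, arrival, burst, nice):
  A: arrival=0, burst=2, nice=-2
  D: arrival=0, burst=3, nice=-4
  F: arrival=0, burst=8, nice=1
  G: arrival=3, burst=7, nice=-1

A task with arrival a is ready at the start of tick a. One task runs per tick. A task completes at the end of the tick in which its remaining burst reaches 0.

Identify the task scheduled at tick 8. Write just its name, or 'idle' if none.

t=0: ready={A,D,F} → run D
t=1: ready={A,D,F} → run D
t=2: ready={A,D,F} → run D
t=3: ready={A,F,G} → run A
t=4: ready={A,F,G} → run A
t=5: ready={F,G} → run G
t=6: ready={F,G} → run G
t=7: ready={F,G} → run G
t=8: ready={F,G} → run G
t=9: ready={F,G} → run G
t=10: ready={F,G} → run G
t=11: ready={F,G} → run G
t=12: ready={F} → run F
t=13: ready={F} → run F
t=14: ready={F} → run F
t=15: ready={F} → run F
t=16: ready={F} → run F
t=17: ready={F} → run F
t=18: ready={F} → run F
t=19: ready={F} → run F
t=20: (idle)
t=21: (idle)
t=22: (idle)

running at tick 8 = G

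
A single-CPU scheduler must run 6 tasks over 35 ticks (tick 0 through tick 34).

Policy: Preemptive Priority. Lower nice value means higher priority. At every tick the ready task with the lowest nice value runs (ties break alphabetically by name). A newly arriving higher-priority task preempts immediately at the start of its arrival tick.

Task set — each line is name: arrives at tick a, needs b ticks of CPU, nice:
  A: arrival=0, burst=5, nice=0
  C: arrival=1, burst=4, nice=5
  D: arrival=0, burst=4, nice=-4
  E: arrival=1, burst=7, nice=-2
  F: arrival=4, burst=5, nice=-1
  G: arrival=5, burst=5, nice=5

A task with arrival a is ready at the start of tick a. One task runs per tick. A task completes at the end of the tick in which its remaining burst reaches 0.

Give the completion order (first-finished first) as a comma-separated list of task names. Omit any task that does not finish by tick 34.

t=0: ready={A,D} → run D
t=1: ready={A,C,D,E} → run D
t=2: ready={A,C,D,E} → run D
t=3: ready={A,C,D,E} → run D
t=4: ready={A,C,E,F} → run E
t=5: ready={A,C,E,F,G} → run E
t=6: ready={A,C,E,F,G} → run E
t=7: ready={A,C,E,F,G} → run E
t=8: ready={A,C,E,F,G} → run E
t=9: ready={A,C,E,F,G} → run E
t=10: ready={A,C,E,F,G} → run E
t=11: ready={A,C,F,G} → run F
t=12: ready={A,C,F,G} → run F
t=13: ready={A,C,F,G} → run F
t=14: ready={A,C,F,G} → run F
t=15: ready={A,C,F,G} → run F
t=16: ready={A,C,G} → run A
t=17: ready={A,C,G} → run A
t=18: ready={A,C,G} → run A
t=19: ready={A,C,G} → run A
t=20: ready={A,C,G} → run A
t=21: ready={C,G} → run C
t=22: ready={C,G} → run C
t=23: ready={C,G} → run C
t=24: ready={C,G} → run C
t=25: ready={G} → run G
t=26: ready={G} → run G
t=27: ready={G} → run G
t=28: ready={G} → run G
t=29: ready={G} → run G
t=30: (idle)
t=31: (idle)
t=32: (idle)
t=33: (idle)
t=34: (idle)

completion order = D, E, F, A, C, G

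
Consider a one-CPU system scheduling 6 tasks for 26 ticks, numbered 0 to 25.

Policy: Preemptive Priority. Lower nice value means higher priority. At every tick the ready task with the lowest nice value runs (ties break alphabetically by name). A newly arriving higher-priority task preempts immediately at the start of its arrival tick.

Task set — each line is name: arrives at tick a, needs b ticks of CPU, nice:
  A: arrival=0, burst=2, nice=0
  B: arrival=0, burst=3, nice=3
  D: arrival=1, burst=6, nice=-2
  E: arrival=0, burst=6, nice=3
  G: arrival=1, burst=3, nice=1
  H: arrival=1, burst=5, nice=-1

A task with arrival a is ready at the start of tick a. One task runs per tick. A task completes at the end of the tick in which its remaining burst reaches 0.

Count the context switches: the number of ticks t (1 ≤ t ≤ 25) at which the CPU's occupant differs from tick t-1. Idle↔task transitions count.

t=0: ready={A,B,E} → run A
t=1: ready={A,B,D,E,G,H} → run D
t=2: ready={A,B,D,E,G,H} → run D
t=3: ready={A,B,D,E,G,H} → run D
t=4: ready={A,B,D,E,G,H} → run D
t=5: ready={A,B,D,E,G,H} → run D
t=6: ready={A,B,D,E,G,H} → run D
t=7: ready={A,B,E,G,H} → run H
t=8: ready={A,B,E,G,H} → run H
t=9: ready={A,B,E,G,H} → run H
t=10: ready={A,B,E,G,H} → run H
t=11: ready={A,B,E,G,H} → run H
t=12: ready={A,B,E,G} → run A
t=13: ready={B,E,G} → run G
t=14: ready={B,E,G} → run G
t=15: ready={B,E,G} → run G
t=16: ready={B,E} → run B
t=17: ready={B,E} → run B
t=18: ready={B,E} → run B
t=19: ready={E} → run E
t=20: ready={E} → run E
t=21: ready={E} → run E
t=22: ready={E} → run E
t=23: ready={E} → run E
t=24: ready={E} → run E
t=25: (idle)

context switches = 7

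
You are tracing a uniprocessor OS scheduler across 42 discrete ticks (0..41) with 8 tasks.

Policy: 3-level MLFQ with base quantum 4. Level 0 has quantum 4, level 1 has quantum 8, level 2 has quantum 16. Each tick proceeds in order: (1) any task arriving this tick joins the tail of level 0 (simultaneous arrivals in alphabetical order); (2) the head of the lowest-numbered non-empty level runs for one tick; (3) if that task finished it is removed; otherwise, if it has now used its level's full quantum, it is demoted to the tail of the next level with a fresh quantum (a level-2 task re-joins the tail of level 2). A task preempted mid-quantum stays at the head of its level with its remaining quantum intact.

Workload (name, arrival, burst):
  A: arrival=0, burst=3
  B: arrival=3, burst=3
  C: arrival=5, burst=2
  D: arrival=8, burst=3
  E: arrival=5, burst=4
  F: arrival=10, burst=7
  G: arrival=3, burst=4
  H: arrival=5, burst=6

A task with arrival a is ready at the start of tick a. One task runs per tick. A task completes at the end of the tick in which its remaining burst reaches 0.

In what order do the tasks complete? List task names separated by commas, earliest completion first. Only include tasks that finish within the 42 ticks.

t=0: L0/L1/L2 = A/-/- → run A
t=1: L0/L1/L2 = A/-/- → run A
t=2: L0/L1/L2 = A/-/- → run A
t=3: L0/L1/L2 = BG/-/- → run B
t=4: L0/L1/L2 = BG/-/- → run B
t=5: L0/L1/L2 = BGCEH/-/- → run B
t=6: L0/L1/L2 = GCEH/-/- → run G
t=7: L0/L1/L2 = GCEH/-/- → run G
t=8: L0/L1/L2 = GCEHD/-/- → run G
t=9: L0/L1/L2 = GCEHD/-/- → run G
t=10: L0/L1/L2 = CEHDF/-/- → run C
t=11: L0/L1/L2 = CEHDF/-/- → run C
t=12: L0/L1/L2 = EHDF/-/- → run E
t=13: L0/L1/L2 = EHDF/-/- → run E
t=14: L0/L1/L2 = EHDF/-/- → run E
t=15: L0/L1/L2 = EHDF/-/- → run E
t=16: L0/L1/L2 = HDF/-/- → run H
t=17: L0/L1/L2 = HDF/-/- → run H
t=18: L0/L1/L2 = HDF/-/- → run H
t=19: L0/L1/L2 = HDF/-/- → run H
t=20: L0/L1/L2 = DF/H/- → run D
t=21: L0/L1/L2 = DF/H/- → run D
t=22: L0/L1/L2 = DF/H/- → run D
t=23: L0/L1/L2 = F/H/- → run F
t=24: L0/L1/L2 = F/H/- → run F
t=25: L0/L1/L2 = F/H/- → run F
t=26: L0/L1/L2 = F/H/- → run F
t=27: L0/L1/L2 = -/HF/- → run H
t=28: L0/L1/L2 = -/HF/- → run H
t=29: L0/L1/L2 = -/F/- → run F
t=30: L0/L1/L2 = -/F/- → run F
t=31: L0/L1/L2 = -/F/- → run F
t=32: (idle)
t=33: (idle)
t=34: (idle)
t=35: (idle)
t=36: (idle)
t=37: (idle)
t=38: (idle)
t=39: (idle)
t=40: (idle)
t=41: (idle)

completion order = A, B, G, C, E, D, H, F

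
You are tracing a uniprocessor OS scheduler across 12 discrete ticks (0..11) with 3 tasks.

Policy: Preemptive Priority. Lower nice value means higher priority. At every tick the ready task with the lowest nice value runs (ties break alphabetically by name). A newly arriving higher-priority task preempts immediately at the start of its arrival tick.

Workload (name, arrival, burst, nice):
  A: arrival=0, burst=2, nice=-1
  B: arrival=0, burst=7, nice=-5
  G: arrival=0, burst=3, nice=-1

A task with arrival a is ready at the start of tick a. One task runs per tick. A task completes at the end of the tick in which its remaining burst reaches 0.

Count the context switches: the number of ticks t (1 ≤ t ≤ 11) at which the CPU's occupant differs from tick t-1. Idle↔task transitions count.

context switches = 2

t=0: ready={A,B,G} → run B
t=1: ready={A,B,G} → run B
t=2: ready={A,B,G} → run B
t=3: ready={A,B,G} → run B
t=4: ready={A,B,G} → run B
t=5: ready={A,B,G} → run B
t=6: ready={A,B,G} → run B
t=7: ready={A,G} → run A
t=8: ready={A,G} → run A
t=9: ready={G} → run G
t=10: ready={G} → run G
t=11: ready={G} → run G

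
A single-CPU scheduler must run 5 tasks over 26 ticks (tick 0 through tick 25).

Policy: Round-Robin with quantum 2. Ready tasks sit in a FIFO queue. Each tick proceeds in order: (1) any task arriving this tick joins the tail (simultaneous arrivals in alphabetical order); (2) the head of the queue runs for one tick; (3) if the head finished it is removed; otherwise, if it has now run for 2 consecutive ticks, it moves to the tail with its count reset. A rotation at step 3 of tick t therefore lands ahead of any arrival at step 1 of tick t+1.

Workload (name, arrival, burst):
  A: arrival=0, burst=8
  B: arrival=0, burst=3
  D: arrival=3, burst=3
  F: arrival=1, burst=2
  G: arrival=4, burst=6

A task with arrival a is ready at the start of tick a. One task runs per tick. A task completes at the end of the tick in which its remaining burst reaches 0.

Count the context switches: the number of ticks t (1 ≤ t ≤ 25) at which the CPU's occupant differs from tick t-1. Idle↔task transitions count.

t=0: queue=[A,B] q_used=0 → run A
t=1: queue=[A,B,F] q_used=1 → run A
t=2: queue=[B,F,A] q_used=0 → run B
t=3: queue=[B,F,A,D] q_used=1 → run B
t=4: queue=[F,A,D,B,G] q_used=0 → run F
t=5: queue=[F,A,D,B,G] q_used=1 → run F
t=6: queue=[A,D,B,G] q_used=0 → run A
t=7: queue=[A,D,B,G] q_used=1 → run A
t=8: queue=[D,B,G,A] q_used=0 → run D
t=9: queue=[D,B,G,A] q_used=1 → run D
t=10: queue=[B,G,A,D] q_used=0 → run B
t=11: queue=[G,A,D] q_used=0 → run G
t=12: queue=[G,A,D] q_used=1 → run G
t=13: queue=[A,D,G] q_used=0 → run A
t=14: queue=[A,D,G] q_used=1 → run A
t=15: queue=[D,G,A] q_used=0 → run D
t=16: queue=[G,A] q_used=0 → run G
t=17: queue=[G,A] q_used=1 → run G
t=18: queue=[A,G] q_used=0 → run A
t=19: queue=[A,G] q_used=1 → run A
t=20: queue=[G] q_used=0 → run G
t=21: queue=[G] q_used=1 → run G
t=22: (idle)
t=23: (idle)
t=24: (idle)
t=25: (idle)

context switches = 12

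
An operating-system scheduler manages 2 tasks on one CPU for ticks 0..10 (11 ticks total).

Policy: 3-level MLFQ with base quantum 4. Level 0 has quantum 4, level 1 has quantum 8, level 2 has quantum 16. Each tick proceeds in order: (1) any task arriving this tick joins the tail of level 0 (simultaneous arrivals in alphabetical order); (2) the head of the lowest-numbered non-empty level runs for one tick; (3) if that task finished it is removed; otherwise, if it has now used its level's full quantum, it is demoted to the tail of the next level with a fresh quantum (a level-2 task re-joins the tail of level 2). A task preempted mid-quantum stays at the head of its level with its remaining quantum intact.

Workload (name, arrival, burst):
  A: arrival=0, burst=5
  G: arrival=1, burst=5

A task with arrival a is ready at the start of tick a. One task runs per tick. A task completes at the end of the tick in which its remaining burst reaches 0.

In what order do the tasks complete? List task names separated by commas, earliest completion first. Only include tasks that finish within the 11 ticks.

completion order = A, G

t=0: L0/L1/L2 = A/-/- → run A
t=1: L0/L1/L2 = AG/-/- → run A
t=2: L0/L1/L2 = AG/-/- → run A
t=3: L0/L1/L2 = AG/-/- → run A
t=4: L0/L1/L2 = G/A/- → run G
t=5: L0/L1/L2 = G/A/- → run G
t=6: L0/L1/L2 = G/A/- → run G
t=7: L0/L1/L2 = G/A/- → run G
t=8: L0/L1/L2 = -/AG/- → run A
t=9: L0/L1/L2 = -/G/- → run G
t=10: (idle)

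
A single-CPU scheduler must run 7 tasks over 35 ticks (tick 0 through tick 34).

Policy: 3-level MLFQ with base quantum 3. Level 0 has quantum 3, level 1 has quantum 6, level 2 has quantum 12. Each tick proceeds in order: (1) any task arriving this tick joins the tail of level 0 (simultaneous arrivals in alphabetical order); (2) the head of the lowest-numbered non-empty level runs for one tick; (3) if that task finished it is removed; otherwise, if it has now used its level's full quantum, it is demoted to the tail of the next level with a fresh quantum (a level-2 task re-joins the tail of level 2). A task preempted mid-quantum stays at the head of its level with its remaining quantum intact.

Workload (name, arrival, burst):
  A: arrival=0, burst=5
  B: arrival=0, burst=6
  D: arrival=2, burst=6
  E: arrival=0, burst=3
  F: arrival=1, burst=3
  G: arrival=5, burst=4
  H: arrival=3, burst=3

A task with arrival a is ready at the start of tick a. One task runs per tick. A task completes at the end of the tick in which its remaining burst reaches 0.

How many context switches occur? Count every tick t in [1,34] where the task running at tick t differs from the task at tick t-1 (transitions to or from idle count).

t=0: L0/L1/L2 = ABE/-/- → run A
t=1: L0/L1/L2 = ABEF/-/- → run A
t=2: L0/L1/L2 = ABEFD/-/- → run A
t=3: L0/L1/L2 = BEFDH/A/- → run B
t=4: L0/L1/L2 = BEFDH/A/- → run B
t=5: L0/L1/L2 = BEFDHG/A/- → run B
t=6: L0/L1/L2 = EFDHG/AB/- → run E
t=7: L0/L1/L2 = EFDHG/AB/- → run E
t=8: L0/L1/L2 = EFDHG/AB/- → run E
t=9: L0/L1/L2 = FDHG/AB/- → run F
t=10: L0/L1/L2 = FDHG/AB/- → run F
t=11: L0/L1/L2 = FDHG/AB/- → run F
t=12: L0/L1/L2 = DHG/AB/- → run D
t=13: L0/L1/L2 = DHG/AB/- → run D
t=14: L0/L1/L2 = DHG/AB/- → run D
t=15: L0/L1/L2 = HG/ABD/- → run H
t=16: L0/L1/L2 = HG/ABD/- → run H
t=17: L0/L1/L2 = HG/ABD/- → run H
t=18: L0/L1/L2 = G/ABD/- → run G
t=19: L0/L1/L2 = G/ABD/- → run G
t=20: L0/L1/L2 = G/ABD/- → run G
t=21: L0/L1/L2 = -/ABDG/- → run A
t=22: L0/L1/L2 = -/ABDG/- → run A
t=23: L0/L1/L2 = -/BDG/- → run B
t=24: L0/L1/L2 = -/BDG/- → run B
t=25: L0/L1/L2 = -/BDG/- → run B
t=26: L0/L1/L2 = -/DG/- → run D
t=27: L0/L1/L2 = -/DG/- → run D
t=28: L0/L1/L2 = -/DG/- → run D
t=29: L0/L1/L2 = -/G/- → run G
t=30: (idle)
t=31: (idle)
t=32: (idle)
t=33: (idle)
t=34: (idle)

context switches = 11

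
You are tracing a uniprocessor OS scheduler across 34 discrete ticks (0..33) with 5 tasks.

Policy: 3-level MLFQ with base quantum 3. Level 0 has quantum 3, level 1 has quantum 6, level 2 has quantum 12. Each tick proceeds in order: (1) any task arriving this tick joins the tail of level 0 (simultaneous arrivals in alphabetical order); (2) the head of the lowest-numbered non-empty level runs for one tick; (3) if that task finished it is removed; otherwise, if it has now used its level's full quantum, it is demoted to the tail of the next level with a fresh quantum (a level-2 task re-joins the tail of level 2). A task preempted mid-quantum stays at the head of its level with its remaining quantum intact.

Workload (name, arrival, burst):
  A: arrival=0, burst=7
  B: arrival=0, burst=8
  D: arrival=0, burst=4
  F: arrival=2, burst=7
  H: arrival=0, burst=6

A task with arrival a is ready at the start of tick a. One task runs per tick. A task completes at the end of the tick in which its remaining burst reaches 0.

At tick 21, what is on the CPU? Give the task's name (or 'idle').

running at tick 21 = B

t=0: L0/L1/L2 = ABDH/-/- → run A
t=1: L0/L1/L2 = ABDH/-/- → run A
t=2: L0/L1/L2 = ABDHF/-/- → run A
t=3: L0/L1/L2 = BDHF/A/- → run B
t=4: L0/L1/L2 = BDHF/A/- → run B
t=5: L0/L1/L2 = BDHF/A/- → run B
t=6: L0/L1/L2 = DHF/AB/- → run D
t=7: L0/L1/L2 = DHF/AB/- → run D
t=8: L0/L1/L2 = DHF/AB/- → run D
t=9: L0/L1/L2 = HF/ABD/- → run H
t=10: L0/L1/L2 = HF/ABD/- → run H
t=11: L0/L1/L2 = HF/ABD/- → run H
t=12: L0/L1/L2 = F/ABDH/- → run F
t=13: L0/L1/L2 = F/ABDH/- → run F
t=14: L0/L1/L2 = F/ABDH/- → run F
t=15: L0/L1/L2 = -/ABDHF/- → run A
t=16: L0/L1/L2 = -/ABDHF/- → run A
t=17: L0/L1/L2 = -/ABDHF/- → run A
t=18: L0/L1/L2 = -/ABDHF/- → run A
t=19: L0/L1/L2 = -/BDHF/- → run B
t=20: L0/L1/L2 = -/BDHF/- → run B
t=21: L0/L1/L2 = -/BDHF/- → run B
t=22: L0/L1/L2 = -/BDHF/- → run B
t=23: L0/L1/L2 = -/BDHF/- → run B
t=24: L0/L1/L2 = -/DHF/- → run D
t=25: L0/L1/L2 = -/HF/- → run H
t=26: L0/L1/L2 = -/HF/- → run H
t=27: L0/L1/L2 = -/HF/- → run H
t=28: L0/L1/L2 = -/F/- → run F
t=29: L0/L1/L2 = -/F/- → run F
t=30: L0/L1/L2 = -/F/- → run F
t=31: L0/L1/L2 = -/F/- → run F
t=32: (idle)
t=33: (idle)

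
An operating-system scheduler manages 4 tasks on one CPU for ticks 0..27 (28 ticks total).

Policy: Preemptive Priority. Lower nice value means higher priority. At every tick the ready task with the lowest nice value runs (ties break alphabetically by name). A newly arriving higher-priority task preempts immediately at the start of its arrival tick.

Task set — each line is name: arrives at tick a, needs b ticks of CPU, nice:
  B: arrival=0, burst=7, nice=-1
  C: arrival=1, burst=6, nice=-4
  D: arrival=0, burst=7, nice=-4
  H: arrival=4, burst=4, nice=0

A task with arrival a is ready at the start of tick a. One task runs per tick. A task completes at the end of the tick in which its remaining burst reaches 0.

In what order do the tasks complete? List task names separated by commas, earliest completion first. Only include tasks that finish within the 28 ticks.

t=0: ready={B,D} → run D
t=1: ready={B,C,D} → run C
t=2: ready={B,C,D} → run C
t=3: ready={B,C,D} → run C
t=4: ready={B,C,D,H} → run C
t=5: ready={B,C,D,H} → run C
t=6: ready={B,C,D,H} → run C
t=7: ready={B,D,H} → run D
t=8: ready={B,D,H} → run D
t=9: ready={B,D,H} → run D
t=10: ready={B,D,H} → run D
t=11: ready={B,D,H} → run D
t=12: ready={B,D,H} → run D
t=13: ready={B,H} → run B
t=14: ready={B,H} → run B
t=15: ready={B,H} → run B
t=16: ready={B,H} → run B
t=17: ready={B,H} → run B
t=18: ready={B,H} → run B
t=19: ready={B,H} → run B
t=20: ready={H} → run H
t=21: ready={H} → run H
t=22: ready={H} → run H
t=23: ready={H} → run H
t=24: (idle)
t=25: (idle)
t=26: (idle)
t=27: (idle)

completion order = C, D, B, H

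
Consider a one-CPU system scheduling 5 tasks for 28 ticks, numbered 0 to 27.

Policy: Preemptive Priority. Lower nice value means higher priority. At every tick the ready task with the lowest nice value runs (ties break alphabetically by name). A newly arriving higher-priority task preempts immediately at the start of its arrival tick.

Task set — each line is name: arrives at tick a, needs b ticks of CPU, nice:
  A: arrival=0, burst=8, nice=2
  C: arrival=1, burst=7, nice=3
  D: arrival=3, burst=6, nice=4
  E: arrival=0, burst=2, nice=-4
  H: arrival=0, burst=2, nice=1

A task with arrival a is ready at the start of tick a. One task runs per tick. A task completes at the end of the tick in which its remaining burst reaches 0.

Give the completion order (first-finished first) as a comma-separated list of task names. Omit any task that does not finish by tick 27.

t=0: ready={A,E,H} → run E
t=1: ready={A,C,E,H} → run E
t=2: ready={A,C,H} → run H
t=3: ready={A,C,D,H} → run H
t=4: ready={A,C,D} → run A
t=5: ready={A,C,D} → run A
t=6: ready={A,C,D} → run A
t=7: ready={A,C,D} → run A
t=8: ready={A,C,D} → run A
t=9: ready={A,C,D} → run A
t=10: ready={A,C,D} → run A
t=11: ready={A,C,D} → run A
t=12: ready={C,D} → run C
t=13: ready={C,D} → run C
t=14: ready={C,D} → run C
t=15: ready={C,D} → run C
t=16: ready={C,D} → run C
t=17: ready={C,D} → run C
t=18: ready={C,D} → run C
t=19: ready={D} → run D
t=20: ready={D} → run D
t=21: ready={D} → run D
t=22: ready={D} → run D
t=23: ready={D} → run D
t=24: ready={D} → run D
t=25: (idle)
t=26: (idle)
t=27: (idle)

completion order = E, H, A, C, D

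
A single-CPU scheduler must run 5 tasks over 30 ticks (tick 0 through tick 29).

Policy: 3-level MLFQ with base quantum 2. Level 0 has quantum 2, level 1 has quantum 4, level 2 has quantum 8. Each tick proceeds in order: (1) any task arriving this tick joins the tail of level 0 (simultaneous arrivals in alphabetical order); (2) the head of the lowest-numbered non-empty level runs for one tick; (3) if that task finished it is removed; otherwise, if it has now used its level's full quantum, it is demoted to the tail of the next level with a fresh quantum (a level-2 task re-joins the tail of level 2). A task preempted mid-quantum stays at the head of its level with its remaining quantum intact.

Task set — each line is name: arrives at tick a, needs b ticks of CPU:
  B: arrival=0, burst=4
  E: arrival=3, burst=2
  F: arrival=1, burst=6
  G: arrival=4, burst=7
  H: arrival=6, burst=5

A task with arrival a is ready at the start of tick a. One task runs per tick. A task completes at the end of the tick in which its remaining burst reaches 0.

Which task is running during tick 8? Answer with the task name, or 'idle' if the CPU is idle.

running at tick 8 = H

t=0: L0/L1/L2 = B/-/- → run B
t=1: L0/L1/L2 = BF/-/- → run B
t=2: L0/L1/L2 = F/B/- → run F
t=3: L0/L1/L2 = FE/B/- → run F
t=4: L0/L1/L2 = EG/BF/- → run E
t=5: L0/L1/L2 = EG/BF/- → run E
t=6: L0/L1/L2 = GH/BF/- → run G
t=7: L0/L1/L2 = GH/BF/- → run G
t=8: L0/L1/L2 = H/BFG/- → run H
t=9: L0/L1/L2 = H/BFG/- → run H
t=10: L0/L1/L2 = -/BFGH/- → run B
t=11: L0/L1/L2 = -/BFGH/- → run B
t=12: L0/L1/L2 = -/FGH/- → run F
t=13: L0/L1/L2 = -/FGH/- → run F
t=14: L0/L1/L2 = -/FGH/- → run F
t=15: L0/L1/L2 = -/FGH/- → run F
t=16: L0/L1/L2 = -/GH/- → run G
t=17: L0/L1/L2 = -/GH/- → run G
t=18: L0/L1/L2 = -/GH/- → run G
t=19: L0/L1/L2 = -/GH/- → run G
t=20: L0/L1/L2 = -/H/G → run H
t=21: L0/L1/L2 = -/H/G → run H
t=22: L0/L1/L2 = -/H/G → run H
t=23: L0/L1/L2 = -/-/G → run G
t=24: (idle)
t=25: (idle)
t=26: (idle)
t=27: (idle)
t=28: (idle)
t=29: (idle)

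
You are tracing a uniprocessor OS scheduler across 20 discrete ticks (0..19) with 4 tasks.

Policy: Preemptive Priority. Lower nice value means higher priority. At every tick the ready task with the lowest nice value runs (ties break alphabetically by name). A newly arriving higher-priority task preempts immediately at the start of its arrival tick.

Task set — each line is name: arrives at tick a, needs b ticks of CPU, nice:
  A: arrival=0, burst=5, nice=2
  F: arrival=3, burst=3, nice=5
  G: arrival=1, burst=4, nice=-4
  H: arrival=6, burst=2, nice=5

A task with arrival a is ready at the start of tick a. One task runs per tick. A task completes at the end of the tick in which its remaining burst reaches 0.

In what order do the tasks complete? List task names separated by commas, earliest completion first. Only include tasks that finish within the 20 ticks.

t=0: ready={A} → run A
t=1: ready={A,G} → run G
t=2: ready={A,G} → run G
t=3: ready={A,F,G} → run G
t=4: ready={A,F,G} → run G
t=5: ready={A,F} → run A
t=6: ready={A,F,H} → run A
t=7: ready={A,F,H} → run A
t=8: ready={A,F,H} → run A
t=9: ready={F,H} → run F
t=10: ready={F,H} → run F
t=11: ready={F,H} → run F
t=12: ready={H} → run H
t=13: ready={H} → run H
t=14: (idle)
t=15: (idle)
t=16: (idle)
t=17: (idle)
t=18: (idle)
t=19: (idle)

completion order = G, A, F, H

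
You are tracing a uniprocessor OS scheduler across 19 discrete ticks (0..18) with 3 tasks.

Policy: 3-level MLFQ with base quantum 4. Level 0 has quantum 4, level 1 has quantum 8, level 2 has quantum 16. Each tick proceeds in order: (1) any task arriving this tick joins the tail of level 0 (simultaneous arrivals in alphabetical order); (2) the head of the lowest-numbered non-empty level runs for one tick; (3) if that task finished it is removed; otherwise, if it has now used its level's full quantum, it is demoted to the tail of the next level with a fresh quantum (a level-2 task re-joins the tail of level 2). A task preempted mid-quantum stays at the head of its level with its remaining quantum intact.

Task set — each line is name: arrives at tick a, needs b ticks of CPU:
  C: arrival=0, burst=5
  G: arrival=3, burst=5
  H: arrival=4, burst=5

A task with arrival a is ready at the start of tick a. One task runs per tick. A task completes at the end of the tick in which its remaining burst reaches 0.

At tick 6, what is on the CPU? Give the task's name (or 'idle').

t=0: L0/L1/L2 = C/-/- → run C
t=1: L0/L1/L2 = C/-/- → run C
t=2: L0/L1/L2 = C/-/- → run C
t=3: L0/L1/L2 = CG/-/- → run C
t=4: L0/L1/L2 = GH/C/- → run G
t=5: L0/L1/L2 = GH/C/- → run G
t=6: L0/L1/L2 = GH/C/- → run G
t=7: L0/L1/L2 = GH/C/- → run G
t=8: L0/L1/L2 = H/CG/- → run H
t=9: L0/L1/L2 = H/CG/- → run H
t=10: L0/L1/L2 = H/CG/- → run H
t=11: L0/L1/L2 = H/CG/- → run H
t=12: L0/L1/L2 = -/CGH/- → run C
t=13: L0/L1/L2 = -/GH/- → run G
t=14: L0/L1/L2 = -/H/- → run H
t=15: (idle)
t=16: (idle)
t=17: (idle)
t=18: (idle)

running at tick 6 = G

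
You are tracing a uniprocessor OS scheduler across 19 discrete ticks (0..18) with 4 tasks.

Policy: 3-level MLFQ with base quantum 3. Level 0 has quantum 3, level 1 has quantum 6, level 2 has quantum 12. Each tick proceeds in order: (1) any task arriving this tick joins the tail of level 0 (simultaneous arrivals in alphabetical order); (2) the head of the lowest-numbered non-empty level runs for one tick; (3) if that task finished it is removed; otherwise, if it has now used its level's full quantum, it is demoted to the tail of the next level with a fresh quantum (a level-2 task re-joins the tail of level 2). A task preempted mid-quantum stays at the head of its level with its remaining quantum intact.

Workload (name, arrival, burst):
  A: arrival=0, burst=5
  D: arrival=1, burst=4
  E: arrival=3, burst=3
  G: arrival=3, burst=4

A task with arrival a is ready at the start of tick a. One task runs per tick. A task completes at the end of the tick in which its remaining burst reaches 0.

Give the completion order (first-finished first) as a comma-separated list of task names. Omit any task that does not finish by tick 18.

t=0: L0/L1/L2 = A/-/- → run A
t=1: L0/L1/L2 = AD/-/- → run A
t=2: L0/L1/L2 = AD/-/- → run A
t=3: L0/L1/L2 = DEG/A/- → run D
t=4: L0/L1/L2 = DEG/A/- → run D
t=5: L0/L1/L2 = DEG/A/- → run D
t=6: L0/L1/L2 = EG/AD/- → run E
t=7: L0/L1/L2 = EG/AD/- → run E
t=8: L0/L1/L2 = EG/AD/- → run E
t=9: L0/L1/L2 = G/AD/- → run G
t=10: L0/L1/L2 = G/AD/- → run G
t=11: L0/L1/L2 = G/AD/- → run G
t=12: L0/L1/L2 = -/ADG/- → run A
t=13: L0/L1/L2 = -/ADG/- → run A
t=14: L0/L1/L2 = -/DG/- → run D
t=15: L0/L1/L2 = -/G/- → run G
t=16: (idle)
t=17: (idle)
t=18: (idle)

completion order = E, A, D, G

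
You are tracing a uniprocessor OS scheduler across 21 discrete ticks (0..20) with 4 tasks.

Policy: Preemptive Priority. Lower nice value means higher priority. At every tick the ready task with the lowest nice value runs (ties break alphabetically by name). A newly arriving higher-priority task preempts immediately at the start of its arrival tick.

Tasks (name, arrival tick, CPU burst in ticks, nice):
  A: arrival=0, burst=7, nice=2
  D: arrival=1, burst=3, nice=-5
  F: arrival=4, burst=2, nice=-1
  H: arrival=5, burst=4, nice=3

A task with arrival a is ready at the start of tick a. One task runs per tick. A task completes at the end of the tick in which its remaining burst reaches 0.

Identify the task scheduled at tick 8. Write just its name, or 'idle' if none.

running at tick 8 = A

t=0: ready={A} → run A
t=1: ready={A,D} → run D
t=2: ready={A,D} → run D
t=3: ready={A,D} → run D
t=4: ready={A,F} → run F
t=5: ready={A,F,H} → run F
t=6: ready={A,H} → run A
t=7: ready={A,H} → run A
t=8: ready={A,H} → run A
t=9: ready={A,H} → run A
t=10: ready={A,H} → run A
t=11: ready={A,H} → run A
t=12: ready={H} → run H
t=13: ready={H} → run H
t=14: ready={H} → run H
t=15: ready={H} → run H
t=16: (idle)
t=17: (idle)
t=18: (idle)
t=19: (idle)
t=20: (idle)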